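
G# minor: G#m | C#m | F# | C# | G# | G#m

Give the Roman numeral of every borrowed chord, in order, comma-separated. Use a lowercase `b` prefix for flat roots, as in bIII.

G# minor has the diatonic set G#m, A#dim, B, C#m, D#, E, F# (with V from harmonic minor). Of the given chords, G#m, C#m and F# are diatonic. C# (C#–E#–G#) is not: scale degree 4 in G# minor carries C#m (iv). In G# major the chord on that degree is C#, so here it functions as IV, borrowed from the parallel major. G# (G#–B#–D#) doesn't fit — on degree 1 G# minor would have G#m (i). G# is the degree-1 chord of G# major, so it is the borrowed I.

IV, I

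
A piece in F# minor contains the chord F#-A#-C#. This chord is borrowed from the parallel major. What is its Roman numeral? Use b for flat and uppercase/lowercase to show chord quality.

I

The root F# is the diatonic 1st degree of F# minor; the borrowing shows in the chord quality. F#–A#–C# is a major chord — the form found in F# major, not the diatonic i (F#m). Borrowed into F# minor it is written I.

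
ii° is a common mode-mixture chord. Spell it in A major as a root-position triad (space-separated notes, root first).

B D F

ii° is built on scale degree 2, which is B in both A major and its parallel. In A minor the chord on B is B–D–F.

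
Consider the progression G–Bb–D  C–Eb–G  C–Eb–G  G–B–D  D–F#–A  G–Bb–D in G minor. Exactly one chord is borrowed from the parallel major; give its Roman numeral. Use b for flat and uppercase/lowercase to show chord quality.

I

In G minor (with V from harmonic minor) the diatonic chords are Gm, Adim, Bb, Cm, D, Eb, F. G–Bb–D = Gm, C–Eb–G = Cm and D–F#–A = D are all diatonic. But G–B–D is foreign: the diatonic i on degree 1 is Gm, whereas G comes from G major. It is labeled I.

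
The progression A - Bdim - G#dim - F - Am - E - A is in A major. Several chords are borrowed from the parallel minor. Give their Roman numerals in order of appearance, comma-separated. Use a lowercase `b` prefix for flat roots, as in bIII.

In A major the diatonic chords are A, Bm, C#m, D, E, F#m, G#dim. A, G#dim and E all belong to that set. But Bdim (B–D–F) is foreign: the diatonic ii on degree 2 is Bm, whereas Bdim comes from A minor. It is labeled ii°. F (F–A–C) is not: scale degree 6 in A major carries F#m (vi). In A minor the chord on that degree is F, so here it functions as bVI, borrowed from the parallel minor. Am (A–C–E) doesn't fit — on degree 1 A major would have A (I). Am is the degree-1 chord of A minor, so it is the borrowed i.

ii°, bVI, i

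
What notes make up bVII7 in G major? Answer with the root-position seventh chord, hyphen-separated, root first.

F-A-C-Eb

bVII7 is built on the lowered scale degree 7. In G major degree 7 is F#; lowered it becomes F. Building the dominant-seventh chord from the parallel minor on F: F–A–C–Eb.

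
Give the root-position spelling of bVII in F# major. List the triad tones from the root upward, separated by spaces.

bVII is built on the lowered scale degree 7. In F# major degree 7 is E#; lowered it becomes E. Stacking thirds in F# minor on E gives E–G#–B.

E G# B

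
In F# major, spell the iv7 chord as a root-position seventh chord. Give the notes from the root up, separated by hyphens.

B-D-F#-A

iv7 is built on scale degree 4, which is B in both F# major and its parallel. Building the minor-seventh chord from the parallel minor on B: B–D–F#–A.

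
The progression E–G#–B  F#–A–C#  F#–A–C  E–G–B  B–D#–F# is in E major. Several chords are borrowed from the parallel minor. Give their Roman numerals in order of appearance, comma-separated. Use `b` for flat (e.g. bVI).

The diatonic triads in E major are E, F#m, G#m, A, B, C#m, D#dim. Of the given chords, E–G#–B = E, F#–A–C# = F#m and B–D#–F# = B are diatonic. But F#–A–C is foreign: the diatonic ii on degree 2 is F#m, whereas F#dim comes from E minor. It is labeled ii°. E–G–B doesn't fit — on degree 1 E major would have E (I). Em is the degree-1 chord of E minor, so it is the borrowed i.

ii°, i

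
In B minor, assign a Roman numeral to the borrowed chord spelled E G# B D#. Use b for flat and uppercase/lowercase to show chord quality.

E is scale degree 4 in B minor. Diatonically B minor has Em (iv) on that degree; E–G#–B–D# is instead the major-seventh chord native to B major, so it takes the label IVmaj7.

IVmaj7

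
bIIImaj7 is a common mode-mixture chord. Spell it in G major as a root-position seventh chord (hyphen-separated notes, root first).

Bb-D-F-A

The root of bIIImaj7 is the lowered 3rd degree: B becomes Bb. In G minor the chord on Bb is Bb–D–F–A.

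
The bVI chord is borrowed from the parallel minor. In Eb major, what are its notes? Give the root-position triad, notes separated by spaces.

Cb Eb Gb

Scale degree 6 in Eb major is C. bVI uses the lowered form, Cb, taken from Eb minor. Stacking thirds in Eb minor on Cb gives Cb–Eb–Gb.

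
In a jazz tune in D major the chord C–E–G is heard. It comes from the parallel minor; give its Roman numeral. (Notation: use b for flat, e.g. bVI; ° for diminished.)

C is the lowered form of scale degree 7 in D major (the diatonic degree 7 is C#). C–E–G is a major chord — the form found in D minor, not the diatonic vii° (C#dim). Borrowed into D major it is written bVII.

bVII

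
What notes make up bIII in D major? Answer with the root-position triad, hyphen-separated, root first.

bIII is built on the lowered scale degree 3. In D major degree 3 is F#; lowered it becomes F. Building the major chord from the parallel minor on F: F–A–C.

F-A-C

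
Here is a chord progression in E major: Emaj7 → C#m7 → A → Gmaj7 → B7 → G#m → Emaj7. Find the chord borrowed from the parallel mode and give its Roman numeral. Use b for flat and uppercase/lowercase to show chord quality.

bIIImaj7

The diatonic triads in E major are E, F#m, G#m, A, B, C#m, D#dim. Emaj7, C#m7, A, B7 and G#m are all diatonic. Gmaj7 (G–B–D–F#) doesn't fit — on degree 3 E major would have G#m (iii). Gmaj7 is the degree-3 chord of E minor, so it is the borrowed bIIImaj7.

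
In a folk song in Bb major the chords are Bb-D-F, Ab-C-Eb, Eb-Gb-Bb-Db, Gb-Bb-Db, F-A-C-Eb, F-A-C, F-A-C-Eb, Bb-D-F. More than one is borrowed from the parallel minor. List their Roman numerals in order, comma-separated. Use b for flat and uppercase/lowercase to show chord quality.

The diatonic triads in Bb major are Bb, Cm, Dm, Eb, F, Gm, Adim. Of the given chords, Bb–D–F = Bb, F–A–C–Eb = F7 and F–A–C = F are diatonic. Ab–C–Eb doesn't fit — on degree 7 Bb major would have Adim (vii°). Ab is the degree-7 chord of Bb minor, so it is the borrowed bVII. Eb–Gb–Bb–Db doesn't fit — on degree 4 Bb major would have Eb (IV). Ebm7 is the degree-4 chord of Bb minor, so it is the borrowed iv7. Gb–Bb–Db is not: scale degree 6 in Bb major carries Gm (vi). In Bb minor the chord on that degree is Gb, so here it functions as bVI, borrowed from the parallel minor.

bVII, iv7, bVI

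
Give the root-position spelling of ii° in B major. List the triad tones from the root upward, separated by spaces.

ii° is built on scale degree 2, which is C# in both B major and its parallel. Stacking thirds in B minor on C# gives C#–E–G.

C# E G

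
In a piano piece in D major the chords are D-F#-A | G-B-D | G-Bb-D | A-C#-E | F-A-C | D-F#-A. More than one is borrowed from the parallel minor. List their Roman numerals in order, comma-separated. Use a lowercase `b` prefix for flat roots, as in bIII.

In D major the diatonic chords are D, Em, F#m, G, A, Bm, C#dim. D–F#–A = D, G–B–D = G and A–C#–E = A are all diatonic. G–Bb–D is not: scale degree 4 in D major carries G (IV). In D minor the chord on that degree is Gm, so here it functions as iv, borrowed from the parallel minor. F–A–C is not: scale degree 3 in D major carries F#m (iii). In D minor the chord on that degree is F, so here it functions as bIII, borrowed from the parallel minor.

iv, bIII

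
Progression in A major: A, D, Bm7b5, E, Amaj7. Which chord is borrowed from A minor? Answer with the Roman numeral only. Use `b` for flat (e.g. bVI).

In A major the diatonic chords are A, Bm, C#m, D, E, F#m, G#dim. A, D, E and Amaj7 all belong to that set. Bm7b5 (B–D–F–A) is not: scale degree 2 in A major carries Bm (ii). In A minor the chord on that degree is Bm7b5, so here it functions as iiø7, borrowed from the parallel minor.

iiø7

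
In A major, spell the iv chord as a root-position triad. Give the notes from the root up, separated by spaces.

D F A

The root, D, is scale degree 4 — the same note in A major and A minor; only the chord quality changes. In A minor the chord on D is D–F–A.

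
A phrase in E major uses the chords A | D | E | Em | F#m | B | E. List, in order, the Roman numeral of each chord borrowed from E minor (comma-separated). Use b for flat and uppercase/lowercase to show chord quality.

E major has the diatonic set E, F#m, G#m, A, B, C#m, D#dim. Of the given chords, A, E, F#m and B are diatonic. D (D–F#–A) is not: scale degree 7 in E major carries D#dim (vii°). In E minor the chord on that degree is D, so here it functions as bVII, borrowed from the parallel minor. But Em (E–G–B) is foreign: the diatonic I on degree 1 is E, whereas Em comes from E minor. It is labeled i.

bVII, i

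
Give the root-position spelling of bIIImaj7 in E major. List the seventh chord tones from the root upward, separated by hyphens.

bIIImaj7 is built on the lowered scale degree 3. In E major degree 3 is G#; lowered it becomes G. Stacking thirds in E minor on G gives G–B–D–F#.

G-B-D-F#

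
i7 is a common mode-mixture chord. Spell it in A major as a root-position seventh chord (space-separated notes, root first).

A C E G

The root, A, is scale degree 1 — the same note in A major and A minor; only the chord quality changes. In A minor the chord on A is A–C–E–G.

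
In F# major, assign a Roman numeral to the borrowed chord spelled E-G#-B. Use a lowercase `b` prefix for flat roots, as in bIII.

The root E is the lowered 7th scale degree — diatonically F# major has E# there. Diatonically F# major has E#dim (vii°) on that degree; E–G#–B is instead the major chord native to F# minor, so it takes the label bVII.

bVII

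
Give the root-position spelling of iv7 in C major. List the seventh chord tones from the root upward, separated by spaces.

F Ab C Eb

The root, F, is scale degree 4 — the same note in C major and C minor; only the chord quality changes. Stacking thirds in C minor on F gives F–Ab–C–Eb.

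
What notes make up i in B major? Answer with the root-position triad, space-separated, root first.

The root, B, is scale degree 1 — the same note in B major and B minor; only the chord quality changes. In B minor the chord on B is B–D–F#.

B D F#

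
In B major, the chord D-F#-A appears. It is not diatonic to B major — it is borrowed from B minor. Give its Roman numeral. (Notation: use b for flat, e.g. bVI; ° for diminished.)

The root D is the lowered 3rd scale degree — diatonically B major has D# there. D–F#–A is a major chord — the form found in B minor, not the diatonic iii (D#m). Borrowed into B major it is written bIII.

bIII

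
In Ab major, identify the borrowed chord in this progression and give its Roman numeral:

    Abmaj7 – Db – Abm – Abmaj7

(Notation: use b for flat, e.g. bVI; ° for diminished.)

i

Ab major has the diatonic set Ab, Bbm, Cm, Db, Eb, Fm, Gdim. Abmaj7 and Db both belong to that set. Abm (Ab–Cb–Eb) doesn't fit — on degree 1 Ab major would have Ab (I). Abm is the degree-1 chord of Ab minor, so it is the borrowed i.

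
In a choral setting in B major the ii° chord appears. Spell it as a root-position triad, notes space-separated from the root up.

The root, C#, is scale degree 2 — the same note in B major and B minor; only the chord quality changes. Building the diminished chord from the parallel minor on C#: C#–E–G.

C# E G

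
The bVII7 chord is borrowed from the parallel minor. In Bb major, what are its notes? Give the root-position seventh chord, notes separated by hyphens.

Ab-C-Eb-Gb

bVII7 is built on the lowered scale degree 7. In Bb major degree 7 is A; lowered it becomes Ab. Stacking thirds in Bb minor on Ab gives Ab–C–Eb–Gb.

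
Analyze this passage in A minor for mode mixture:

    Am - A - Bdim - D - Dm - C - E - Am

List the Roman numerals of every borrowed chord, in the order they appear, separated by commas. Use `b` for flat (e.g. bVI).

I, IV

The diatonic triads in A minor (with V from harmonic minor) are Am, Bdim, C, Dm, E, F, G. Am, Bdim, Dm, C and E all belong to that set. A (A–C#–E) doesn't fit — on degree 1 A minor would have Am (i). A is the degree-1 chord of A major, so it is the borrowed I. D (D–F#–A) is not: scale degree 4 in A minor carries Dm (iv). In A major the chord on that degree is D, so here it functions as IV, borrowed from the parallel major.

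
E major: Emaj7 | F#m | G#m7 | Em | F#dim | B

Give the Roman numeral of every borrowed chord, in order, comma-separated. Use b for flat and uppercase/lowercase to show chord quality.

i, ii°

The diatonic triads in E major are E, F#m, G#m, A, B, C#m, D#dim. Emaj7, F#m, G#m7 and B all belong to that set. Em (E–G–B) doesn't fit — on degree 1 E major would have E (I). Em is the degree-1 chord of E minor, so it is the borrowed i. F#dim (F#–A–C) doesn't fit — on degree 2 E major would have F#m (ii). F#dim is the degree-2 chord of E minor, so it is the borrowed ii°.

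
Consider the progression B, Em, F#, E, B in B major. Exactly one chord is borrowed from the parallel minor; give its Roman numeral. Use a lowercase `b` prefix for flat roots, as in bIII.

iv

B major has the diatonic set B, C#m, D#m, E, F#, G#m, A#dim. B, F# and E all belong to that set. Em (E–G–B) doesn't fit — on degree 4 B major would have E (IV). Em is the degree-4 chord of B minor, so it is the borrowed iv.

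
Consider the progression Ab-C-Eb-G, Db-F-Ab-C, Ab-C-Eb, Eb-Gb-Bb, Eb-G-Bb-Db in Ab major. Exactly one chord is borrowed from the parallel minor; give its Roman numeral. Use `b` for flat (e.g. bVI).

The diatonic triads in Ab major are Ab, Bbm, Cm, Db, Eb, Fm, Gdim. Ab–C–Eb–G = Abmaj7, Db–F–Ab–C = Dbmaj7, Ab–C–Eb = Ab and Eb–G–Bb–Db = Eb7 are all diatonic. Eb–Gb–Bb is not: scale degree 5 in Ab major carries Eb (V). In Ab minor the chord on that degree is Ebm, so here it functions as v, borrowed from the parallel minor.

v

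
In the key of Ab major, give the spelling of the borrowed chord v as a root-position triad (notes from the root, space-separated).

The root, Eb, is scale degree 5 — the same note in Ab major and Ab minor; only the chord quality changes. Stacking thirds in Ab minor on Eb gives Eb–Gb–Bb.

Eb Gb Bb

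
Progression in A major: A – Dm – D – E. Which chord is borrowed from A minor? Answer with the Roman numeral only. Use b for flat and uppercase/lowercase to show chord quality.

A major has the diatonic set A, Bm, C#m, D, E, F#m, G#dim. Of the given chords, A, D and E are diatonic. Dm (D–F–A) doesn't fit — on degree 4 A major would have D (IV). Dm is the degree-4 chord of A minor, so it is the borrowed iv.

iv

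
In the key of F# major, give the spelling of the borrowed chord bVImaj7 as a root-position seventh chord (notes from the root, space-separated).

The root of bVImaj7 is the lowered 6th degree: D# becomes D. Stacking thirds in F# minor on D gives D–F#–A–C#.

D F# A C#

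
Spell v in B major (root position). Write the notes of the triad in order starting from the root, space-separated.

The root, F#, is scale degree 5 — the same note in B major and B minor; only the chord quality changes. In B minor the chord on F# is F#–A–C#.

F# A C#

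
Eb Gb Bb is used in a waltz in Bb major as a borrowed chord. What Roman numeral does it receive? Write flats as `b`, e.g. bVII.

iv

Eb is scale degree 4 in Bb major. Eb–Gb–Bb is a minor chord — the form found in Bb minor, not the diatonic IV (Eb). Borrowed into Bb major it is written iv.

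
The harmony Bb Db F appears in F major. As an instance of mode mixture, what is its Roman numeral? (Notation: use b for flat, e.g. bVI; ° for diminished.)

iv

Bb is scale degree 4 in F major. Bb–Db–F is a minor chord — the form found in F minor, not the diatonic IV (Bb). Borrowed into F major it is written iv.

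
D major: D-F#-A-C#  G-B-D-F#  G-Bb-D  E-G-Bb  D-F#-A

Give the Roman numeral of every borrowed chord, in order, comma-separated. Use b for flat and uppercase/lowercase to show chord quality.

The diatonic triads in D major are D, Em, F#m, G, A, Bm, C#dim. D–F#–A–C# = Dmaj7, G–B–D–F# = Gmaj7 and D–F#–A = D all belong to that set. G–Bb–D is not: scale degree 4 in D major carries G (IV). In D minor the chord on that degree is Gm, so here it functions as iv, borrowed from the parallel minor. But E–G–Bb is foreign: the diatonic ii on degree 2 is Em, whereas Edim comes from D minor. It is labeled ii°.

iv, ii°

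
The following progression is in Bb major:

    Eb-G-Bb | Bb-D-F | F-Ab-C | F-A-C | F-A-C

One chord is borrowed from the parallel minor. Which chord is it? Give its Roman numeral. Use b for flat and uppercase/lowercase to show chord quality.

v

Bb major has the diatonic set Bb, Cm, Dm, Eb, F, Gm, Adim. Eb–G–Bb = Eb, Bb–D–F = Bb and F–A–C = F are all diatonic. F–Ab–C is not: scale degree 5 in Bb major carries F (V). In Bb minor the chord on that degree is Fm, so here it functions as v, borrowed from the parallel minor.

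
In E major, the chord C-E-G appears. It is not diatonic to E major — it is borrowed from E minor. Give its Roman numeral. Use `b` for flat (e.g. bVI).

bVI

The root C is the lowered 6th scale degree — diatonically E major has C# there. The diatonic chord on degree 6 would be C#m (vi), but C–E–G is the major chord from E minor. As a borrowed chord it is labeled bVI.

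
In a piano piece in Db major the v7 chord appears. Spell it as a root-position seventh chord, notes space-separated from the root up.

Ab Cb Eb Gb

v7 is built on scale degree 5, which is Ab in both Db major and its parallel. Stacking thirds in Db minor on Ab gives Ab–Cb–Eb–Gb.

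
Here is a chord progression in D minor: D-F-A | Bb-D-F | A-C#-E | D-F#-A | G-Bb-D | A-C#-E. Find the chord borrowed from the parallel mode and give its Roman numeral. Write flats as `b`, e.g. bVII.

D minor has the diatonic set Dm, Edim, F, Gm, A, Bb, C (with V from harmonic minor). D–F–A = Dm, Bb–D–F = Bb, A–C#–E = A and G–Bb–D = Gm all belong to that set. But D–F#–A is foreign: the diatonic i on degree 1 is Dm, whereas D comes from D major. It is labeled I.

I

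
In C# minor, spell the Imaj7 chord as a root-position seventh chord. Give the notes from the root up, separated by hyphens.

Imaj7 is built on scale degree 1, which is C# in both C# minor and its parallel. In C# major the chord on C# is C#–E#–G#–B#.

C#-E#-G#-B#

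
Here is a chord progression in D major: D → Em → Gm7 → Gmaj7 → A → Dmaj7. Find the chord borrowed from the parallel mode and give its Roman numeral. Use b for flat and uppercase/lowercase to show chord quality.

D major has the diatonic set D, Em, F#m, G, A, Bm, C#dim. Of the given chords, D, Em, Gmaj7, A and Dmaj7 are diatonic. But Gm7 (G–Bb–D–F) is foreign: the diatonic IV on degree 4 is G, whereas Gm7 comes from D minor. It is labeled iv7.

iv7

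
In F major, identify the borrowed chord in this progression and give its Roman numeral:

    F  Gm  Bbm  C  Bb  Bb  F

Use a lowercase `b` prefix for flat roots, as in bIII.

F major has the diatonic set F, Gm, Am, Bb, C, Dm, Edim. Of the given chords, F, Gm, C and Bb are diatonic. Bbm (Bb–Db–F) doesn't fit — on degree 4 F major would have Bb (IV). Bbm is the degree-4 chord of F minor, so it is the borrowed iv.

iv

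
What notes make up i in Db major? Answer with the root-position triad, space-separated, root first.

The root, Db, is scale degree 1 — the same note in Db major and Db minor; only the chord quality changes. Building the minor chord from the parallel minor on Db: Db–Fb–Ab.

Db Fb Ab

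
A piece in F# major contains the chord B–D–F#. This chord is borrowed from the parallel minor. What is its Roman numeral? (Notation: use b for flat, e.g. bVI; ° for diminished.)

The root B is the diatonic 4th degree of F# major; the borrowing shows in the chord quality. Diatonically F# major has B (IV) on that degree; B–D–F# is instead the minor chord native to F# minor, so it takes the label iv.

iv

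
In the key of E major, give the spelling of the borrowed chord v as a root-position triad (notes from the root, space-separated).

B D F#

v is built on scale degree 5, which is B in both E major and its parallel. Stacking thirds in E minor on B gives B–D–F#.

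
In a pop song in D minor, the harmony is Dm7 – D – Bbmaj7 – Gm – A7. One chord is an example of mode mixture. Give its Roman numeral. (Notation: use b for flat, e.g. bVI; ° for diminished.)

The diatonic triads in D minor (with V from harmonic minor) are Dm, Edim, F, Gm, A, Bb, C. Of the given chords, Dm7, Bbmaj7, Gm and A7 are diatonic. D (D–F#–A) is not: scale degree 1 in D minor carries Dm (i). In D major the chord on that degree is D, so here it functions as I, borrowed from the parallel major.

I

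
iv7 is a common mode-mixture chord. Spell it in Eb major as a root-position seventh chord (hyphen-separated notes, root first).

The root, Ab, is scale degree 4 — the same note in Eb major and Eb minor; only the chord quality changes. Building the minor-seventh chord from the parallel minor on Ab: Ab–Cb–Eb–Gb.

Ab-Cb-Eb-Gb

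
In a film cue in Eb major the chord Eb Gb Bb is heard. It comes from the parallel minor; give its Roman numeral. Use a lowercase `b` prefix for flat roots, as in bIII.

Eb is scale degree 1 in Eb major. The diatonic chord on degree 1 would be Eb (I), but Eb–Gb–Bb is the minor chord from Eb minor. As a borrowed chord it is labeled i.

i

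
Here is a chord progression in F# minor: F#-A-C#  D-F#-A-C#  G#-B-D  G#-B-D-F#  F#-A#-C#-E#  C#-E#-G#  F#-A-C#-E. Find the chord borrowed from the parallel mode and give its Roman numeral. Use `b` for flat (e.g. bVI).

F# minor has the diatonic set F#m, G#dim, A, Bm, C#, D, E (with V from harmonic minor). F#–A–C# = F#m, D–F#–A–C# = Dmaj7, G#–B–D = G#dim, G#–B–D–F# = G#m7b5, C#–E#–G# = C# and F#–A–C#–E = F#m7 all belong to that set. But F#–A#–C#–E# is foreign: the diatonic i on degree 1 is F#m, whereas F#maj7 comes from F# major. It is labeled Imaj7.

Imaj7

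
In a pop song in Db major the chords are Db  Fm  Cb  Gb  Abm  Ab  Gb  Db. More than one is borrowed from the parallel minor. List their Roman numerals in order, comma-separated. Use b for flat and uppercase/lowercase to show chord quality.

Db major has the diatonic set Db, Ebm, Fm, Gb, Ab, Bbm, Cdim. Of the given chords, Db, Fm, Gb and Ab are diatonic. Cb (Cb–Eb–Gb) doesn't fit — on degree 7 Db major would have Cdim (vii°). Cb is the degree-7 chord of Db minor, so it is the borrowed bVII. Abm (Ab–Cb–Eb) doesn't fit — on degree 5 Db major would have Ab (V). Abm is the degree-5 chord of Db minor, so it is the borrowed v.

bVII, v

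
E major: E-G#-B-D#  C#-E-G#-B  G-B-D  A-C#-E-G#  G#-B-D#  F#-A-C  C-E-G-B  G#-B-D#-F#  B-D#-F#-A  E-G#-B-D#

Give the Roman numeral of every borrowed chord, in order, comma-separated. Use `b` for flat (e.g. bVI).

The diatonic triads in E major are E, F#m, G#m, A, B, C#m, D#dim. E–G#–B–D# = Emaj7, C#–E–G#–B = C#m7, A–C#–E–G# = Amaj7, G#–B–D# = G#m, G#–B–D#–F# = G#m7 and B–D#–F#–A = B7 are all diatonic. G–B–D is not: scale degree 3 in E major carries G#m (iii). In E minor the chord on that degree is G, so here it functions as bIII, borrowed from the parallel minor. But F#–A–C is foreign: the diatonic ii on degree 2 is F#m, whereas F#dim comes from E minor. It is labeled ii°. But C–E–G–B is foreign: the diatonic vi on degree 6 is C#m, whereas Cmaj7 comes from E minor. It is labeled bVImaj7.

bIII, ii°, bVImaj7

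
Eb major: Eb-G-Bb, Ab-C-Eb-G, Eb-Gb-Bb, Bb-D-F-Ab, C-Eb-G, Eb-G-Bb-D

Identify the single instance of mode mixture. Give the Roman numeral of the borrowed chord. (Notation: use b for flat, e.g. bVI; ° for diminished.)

Eb major has the diatonic set Eb, Fm, Gm, Ab, Bb, Cm, Ddim. Eb–G–Bb = Eb, Ab–C–Eb–G = Abmaj7, Bb–D–F–Ab = Bb7, C–Eb–G = Cm and Eb–G–Bb–D = Ebmaj7 are all diatonic. Eb–Gb–Bb doesn't fit — on degree 1 Eb major would have Eb (I). Ebm is the degree-1 chord of Eb minor, so it is the borrowed i.

i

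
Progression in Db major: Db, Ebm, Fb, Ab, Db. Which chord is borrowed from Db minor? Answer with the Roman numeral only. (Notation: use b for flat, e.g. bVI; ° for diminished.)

Db major has the diatonic set Db, Ebm, Fm, Gb, Ab, Bbm, Cdim. Db, Ebm and Ab all belong to that set. But Fb (Fb–Ab–Cb) is foreign: the diatonic iii on degree 3 is Fm, whereas Fb comes from Db minor. It is labeled bIII.

bIII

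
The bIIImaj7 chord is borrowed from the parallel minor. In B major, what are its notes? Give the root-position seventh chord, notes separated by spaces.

The root of bIIImaj7 is the lowered 3rd degree: D# becomes D. Building the major-seventh chord from the parallel minor on D: D–F#–A–C#.

D F# A C#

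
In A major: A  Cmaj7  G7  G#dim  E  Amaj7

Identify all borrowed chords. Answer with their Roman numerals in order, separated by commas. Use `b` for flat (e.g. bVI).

The diatonic triads in A major are A, Bm, C#m, D, E, F#m, G#dim. A, G#dim, E and Amaj7 all belong to that set. Cmaj7 (C–E–G–B) is not: scale degree 3 in A major carries C#m (iii). In A minor the chord on that degree is Cmaj7, so here it functions as bIIImaj7, borrowed from the parallel minor. G7 (G–B–D–F) doesn't fit — on degree 7 A major would have G#dim (vii°). G7 is the degree-7 chord of A minor, so it is the borrowed bVII7.

bIIImaj7, bVII7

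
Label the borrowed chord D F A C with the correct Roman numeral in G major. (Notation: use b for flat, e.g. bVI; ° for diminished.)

v7

D is scale degree 5 in G major. Diatonically G major has D (V) on that degree; D–F–A–C is instead the minor-seventh chord native to G minor, so it takes the label v7.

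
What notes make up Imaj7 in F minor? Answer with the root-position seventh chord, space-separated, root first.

F A C E

The root, F, is scale degree 1 — the same note in F minor and F major; only the chord quality changes. In F major the chord on F is F–A–C–E.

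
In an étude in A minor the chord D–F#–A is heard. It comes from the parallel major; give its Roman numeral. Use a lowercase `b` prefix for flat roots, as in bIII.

IV

The root D is the diatonic 4th degree of A minor; the borrowing shows in the chord quality. D–F#–A is a major chord — the form found in A major, not the diatonic iv (Dm). Borrowed into A minor it is written IV.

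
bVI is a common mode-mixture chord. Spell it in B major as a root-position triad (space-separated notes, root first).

Scale degree 6 in B major is G#. bVI uses the lowered form, G, taken from B minor. Stacking thirds in B minor on G gives G–B–D.

G B D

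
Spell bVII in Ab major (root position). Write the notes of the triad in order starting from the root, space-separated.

bVII is built on the lowered scale degree 7. In Ab major degree 7 is G; lowered it becomes Gb. Building the major chord from the parallel minor on Gb: Gb–Bb–Db.

Gb Bb Db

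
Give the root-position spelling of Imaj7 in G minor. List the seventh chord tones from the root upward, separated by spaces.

Imaj7 is built on scale degree 1, which is G in both G minor and its parallel. Building the major-seventh chord from the parallel major on G: G–B–D–F#.

G B D F#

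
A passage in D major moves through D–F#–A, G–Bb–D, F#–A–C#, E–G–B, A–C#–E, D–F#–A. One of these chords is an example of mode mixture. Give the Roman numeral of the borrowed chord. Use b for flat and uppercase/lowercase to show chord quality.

In D major the diatonic chords are D, Em, F#m, G, A, Bm, C#dim. D–F#–A = D, F#–A–C# = F#m, E–G–B = Em and A–C#–E = A are all diatonic. G–Bb–D is not: scale degree 4 in D major carries G (IV). In D minor the chord on that degree is Gm, so here it functions as iv, borrowed from the parallel minor.

iv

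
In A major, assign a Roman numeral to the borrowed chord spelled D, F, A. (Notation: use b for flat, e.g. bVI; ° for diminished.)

iv

D is scale degree 4 in A major. The diatonic chord on degree 4 would be D (IV), but D–F–A is the minor chord from A minor. As a borrowed chord it is labeled iv.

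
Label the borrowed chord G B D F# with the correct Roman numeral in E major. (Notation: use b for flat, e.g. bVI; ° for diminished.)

bIIImaj7

G is the lowered form of scale degree 3 in E major (the diatonic degree 3 is G#). The diatonic chord on degree 3 would be G#m (iii), but G–B–D–F# is the major-seventh chord from E minor. As a borrowed chord it is labeled bIIImaj7.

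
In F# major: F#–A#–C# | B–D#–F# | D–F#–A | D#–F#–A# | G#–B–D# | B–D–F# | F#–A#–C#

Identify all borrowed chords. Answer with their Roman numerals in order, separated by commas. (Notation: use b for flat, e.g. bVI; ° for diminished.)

bVI, iv

In F# major the diatonic chords are F#, G#m, A#m, B, C#, D#m, E#dim. F#–A#–C# = F#, B–D#–F# = B, D#–F#–A# = D#m and G#–B–D# = G#m are all diatonic. D–F#–A is not: scale degree 6 in F# major carries D#m (vi). In F# minor the chord on that degree is D, so here it functions as bVI, borrowed from the parallel minor. B–D–F# doesn't fit — on degree 4 F# major would have B (IV). Bm is the degree-4 chord of F# minor, so it is the borrowed iv.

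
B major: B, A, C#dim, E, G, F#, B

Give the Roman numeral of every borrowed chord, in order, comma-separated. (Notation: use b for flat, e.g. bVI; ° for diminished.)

bVII, ii°, bVI

B major has the diatonic set B, C#m, D#m, E, F#, G#m, A#dim. Of the given chords, B, E and F# are diatonic. But A (A–C#–E) is foreign: the diatonic vii° on degree 7 is A#dim, whereas A comes from B minor. It is labeled bVII. C#dim (C#–E–G) doesn't fit — on degree 2 B major would have C#m (ii). C#dim is the degree-2 chord of B minor, so it is the borrowed ii°. But G (G–B–D) is foreign: the diatonic vi on degree 6 is G#m, whereas G comes from B minor. It is labeled bVI.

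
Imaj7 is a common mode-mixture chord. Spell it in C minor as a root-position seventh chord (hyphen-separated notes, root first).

Imaj7 is built on scale degree 1, which is C in both C minor and its parallel. Building the major-seventh chord from the parallel major on C: C–E–G–B.

C-E-G-B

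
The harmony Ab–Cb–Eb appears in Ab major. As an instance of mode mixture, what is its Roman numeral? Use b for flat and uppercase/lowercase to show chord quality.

Ab is scale degree 1 in Ab major. Diatonically Ab major has Ab (I) on that degree; Ab–Cb–Eb is instead the minor chord native to Ab minor, so it takes the label i.

i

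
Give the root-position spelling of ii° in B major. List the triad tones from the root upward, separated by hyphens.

ii° is built on scale degree 2, which is C# in both B major and its parallel. In B minor the chord on C# is C#–E–G.

C#-E-G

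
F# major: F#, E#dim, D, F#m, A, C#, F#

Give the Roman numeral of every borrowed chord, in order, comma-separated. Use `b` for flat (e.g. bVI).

F# major has the diatonic set F#, G#m, A#m, B, C#, D#m, E#dim. Of the given chords, F#, E#dim and C# are diatonic. D (D–F#–A) doesn't fit — on degree 6 F# major would have D#m (vi). D is the degree-6 chord of F# minor, so it is the borrowed bVI. But F#m (F#–A–C#) is foreign: the diatonic I on degree 1 is F#, whereas F#m comes from F# minor. It is labeled i. But A (A–C#–E) is foreign: the diatonic iii on degree 3 is A#m, whereas A comes from F# minor. It is labeled bIII.

bVI, i, bIII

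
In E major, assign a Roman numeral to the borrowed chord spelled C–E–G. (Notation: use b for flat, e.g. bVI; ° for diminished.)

C is the lowered form of scale degree 6 in E major (the diatonic degree 6 is C#). C–E–G is a major chord — the form found in E minor, not the diatonic vi (C#m). Borrowed into E major it is written bVI.

bVI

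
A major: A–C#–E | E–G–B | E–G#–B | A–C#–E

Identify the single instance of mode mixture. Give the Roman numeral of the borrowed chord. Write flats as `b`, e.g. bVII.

v

In A major the diatonic chords are A, Bm, C#m, D, E, F#m, G#dim. Of the given chords, A–C#–E = A and E–G#–B = E are diatonic. E–G–B doesn't fit — on degree 5 A major would have E (V). Em is the degree-5 chord of A minor, so it is the borrowed v.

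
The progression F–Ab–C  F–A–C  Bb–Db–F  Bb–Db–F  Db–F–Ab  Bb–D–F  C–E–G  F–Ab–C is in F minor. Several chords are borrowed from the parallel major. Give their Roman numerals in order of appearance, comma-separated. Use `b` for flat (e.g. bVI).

The diatonic triads in F minor (with V from harmonic minor) are Fm, Gdim, Ab, Bbm, C, Db, Eb. F–Ab–C = Fm, Bb–Db–F = Bbm, Db–F–Ab = Db and C–E–G = C are all diatonic. F–A–C doesn't fit — on degree 1 F minor would have Fm (i). F is the degree-1 chord of F major, so it is the borrowed I. But Bb–D–F is foreign: the diatonic iv on degree 4 is Bbm, whereas Bb comes from F major. It is labeled IV.

I, IV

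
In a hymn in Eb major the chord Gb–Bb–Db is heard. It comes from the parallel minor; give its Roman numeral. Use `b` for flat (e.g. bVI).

In Eb major scale degree 3 is G; Gb is its lowered form, from Eb minor. Diatonically Eb major has Gm (iii) on that degree; Gb–Bb–Db is instead the major chord native to Eb minor, so it takes the label bIII.

bIII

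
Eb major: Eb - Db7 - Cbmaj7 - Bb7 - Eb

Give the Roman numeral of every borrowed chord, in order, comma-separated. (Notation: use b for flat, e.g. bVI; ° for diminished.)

In Eb major the diatonic chords are Eb, Fm, Gm, Ab, Bb, Cm, Ddim. Of the given chords, Eb and Bb7 are diatonic. Db7 (Db–F–Ab–Cb) is not: scale degree 7 in Eb major carries Ddim (vii°). In Eb minor the chord on that degree is Db7, so here it functions as bVII7, borrowed from the parallel minor. But Cbmaj7 (Cb–Eb–Gb–Bb) is foreign: the diatonic vi on degree 6 is Cm, whereas Cbmaj7 comes from Eb minor. It is labeled bVImaj7.

bVII7, bVImaj7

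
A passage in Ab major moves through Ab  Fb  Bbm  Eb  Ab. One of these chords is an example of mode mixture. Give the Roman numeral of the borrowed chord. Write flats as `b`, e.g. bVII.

The diatonic triads in Ab major are Ab, Bbm, Cm, Db, Eb, Fm, Gdim. Ab, Bbm and Eb are all diatonic. Fb (Fb–Ab–Cb) is not: scale degree 6 in Ab major carries Fm (vi). In Ab minor the chord on that degree is Fb, so here it functions as bVI, borrowed from the parallel minor.

bVI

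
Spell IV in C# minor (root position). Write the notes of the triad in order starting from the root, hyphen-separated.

F#-A#-C#

The root, F#, is scale degree 4 — the same note in C# minor and C# major; only the chord quality changes. Stacking thirds in C# major on F# gives F#–A#–C#.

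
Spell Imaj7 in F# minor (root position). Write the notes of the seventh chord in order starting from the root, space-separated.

F# A# C# E#

The root, F#, is scale degree 1 — the same note in F# minor and F# major; only the chord quality changes. Building the major-seventh chord from the parallel major on F#: F#–A#–C#–E#.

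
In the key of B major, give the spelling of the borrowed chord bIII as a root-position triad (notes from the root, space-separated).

D F# A

bIII is built on the lowered scale degree 3. In B major degree 3 is D#; lowered it becomes D. Stacking thirds in B minor on D gives D–F#–A.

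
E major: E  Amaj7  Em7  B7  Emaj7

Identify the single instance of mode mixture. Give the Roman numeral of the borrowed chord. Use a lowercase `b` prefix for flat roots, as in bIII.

i7

E major has the diatonic set E, F#m, G#m, A, B, C#m, D#dim. E, Amaj7, B7 and Emaj7 are all diatonic. Em7 (E–G–B–D) doesn't fit — on degree 1 E major would have E (I). Em7 is the degree-1 chord of E minor, so it is the borrowed i7.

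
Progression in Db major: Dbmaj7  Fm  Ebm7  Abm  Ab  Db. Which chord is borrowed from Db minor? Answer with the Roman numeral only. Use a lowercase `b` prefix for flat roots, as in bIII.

v

In Db major the diatonic chords are Db, Ebm, Fm, Gb, Ab, Bbm, Cdim. Dbmaj7, Fm, Ebm7, Ab and Db are all diatonic. Abm (Ab–Cb–Eb) doesn't fit — on degree 5 Db major would have Ab (V). Abm is the degree-5 chord of Db minor, so it is the borrowed v.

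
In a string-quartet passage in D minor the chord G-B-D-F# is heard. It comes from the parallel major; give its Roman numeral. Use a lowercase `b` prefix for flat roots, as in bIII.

The root G is the diatonic 4th degree of D minor; the borrowing shows in the chord quality. Diatonically D minor has Gm (iv) on that degree; G–B–D–F# is instead the major-seventh chord native to D major, so it takes the label IVmaj7.

IVmaj7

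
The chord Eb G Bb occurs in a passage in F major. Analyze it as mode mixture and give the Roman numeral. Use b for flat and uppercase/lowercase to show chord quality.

bVII

The root Eb is the lowered 7th scale degree — diatonically F major has E there. Diatonically F major has Edim (vii°) on that degree; Eb–G–Bb is instead the major chord native to F minor, so it takes the label bVII.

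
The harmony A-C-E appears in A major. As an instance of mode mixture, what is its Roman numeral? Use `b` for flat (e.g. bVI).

A is scale degree 1 in A major. Diatonically A major has A (I) on that degree; A–C–E is instead the minor chord native to A minor, so it takes the label i.

i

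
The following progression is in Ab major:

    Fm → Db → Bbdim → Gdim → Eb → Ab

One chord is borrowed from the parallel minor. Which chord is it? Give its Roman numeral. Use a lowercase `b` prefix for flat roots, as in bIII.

ii°

In Ab major the diatonic chords are Ab, Bbm, Cm, Db, Eb, Fm, Gdim. Of the given chords, Fm, Db, Gdim, Eb and Ab are diatonic. But Bbdim (Bb–Db–Fb) is foreign: the diatonic ii on degree 2 is Bbm, whereas Bbdim comes from Ab minor. It is labeled ii°.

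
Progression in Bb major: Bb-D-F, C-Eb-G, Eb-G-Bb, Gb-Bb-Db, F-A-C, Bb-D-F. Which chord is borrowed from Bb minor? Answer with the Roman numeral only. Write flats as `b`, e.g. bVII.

bVI

Bb major has the diatonic set Bb, Cm, Dm, Eb, F, Gm, Adim. Of the given chords, Bb–D–F = Bb, C–Eb–G = Cm, Eb–G–Bb = Eb and F–A–C = F are diatonic. Gb–Bb–Db is not: scale degree 6 in Bb major carries Gm (vi). In Bb minor the chord on that degree is Gb, so here it functions as bVI, borrowed from the parallel minor.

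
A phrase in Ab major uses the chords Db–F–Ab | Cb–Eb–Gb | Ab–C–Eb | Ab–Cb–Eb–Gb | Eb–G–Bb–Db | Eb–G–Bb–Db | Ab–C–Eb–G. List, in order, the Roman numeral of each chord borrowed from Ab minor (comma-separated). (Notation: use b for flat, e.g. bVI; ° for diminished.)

The diatonic triads in Ab major are Ab, Bbm, Cm, Db, Eb, Fm, Gdim. Of the given chords, Db–F–Ab = Db, Ab–C–Eb = Ab, Eb–G–Bb–Db = Eb7 and Ab–C–Eb–G = Abmaj7 are diatonic. But Cb–Eb–Gb is foreign: the diatonic iii on degree 3 is Cm, whereas Cb comes from Ab minor. It is labeled bIII. But Ab–Cb–Eb–Gb is foreign: the diatonic I on degree 1 is Ab, whereas Abm7 comes from Ab minor. It is labeled i7.

bIII, i7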